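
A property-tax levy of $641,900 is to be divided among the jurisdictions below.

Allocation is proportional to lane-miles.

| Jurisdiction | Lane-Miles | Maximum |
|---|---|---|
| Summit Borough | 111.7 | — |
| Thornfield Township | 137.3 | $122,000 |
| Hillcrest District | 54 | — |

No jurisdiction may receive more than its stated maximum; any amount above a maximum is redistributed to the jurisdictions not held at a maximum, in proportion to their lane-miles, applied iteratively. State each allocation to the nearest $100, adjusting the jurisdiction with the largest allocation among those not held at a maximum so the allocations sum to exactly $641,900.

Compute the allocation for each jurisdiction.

Lane-miles total: 303.
Pro-rata shares before constraints: Summit Borough 236,634.42; Thornfield Township 290,867.56; Hillcrest District 114,398.02.
Cap binds for Thornfield Township ($122,000); remaining pool $519,900 reallocated over remaining lane-miles 165.7.
Shares after redistribution: Summit Borough 350,469.70 → $350,500; Hillcrest District 169,430.30 → $169,400.

Summit Borough: $350,500 · Thornfield Township: $122,000 · Hillcrest District: $169,400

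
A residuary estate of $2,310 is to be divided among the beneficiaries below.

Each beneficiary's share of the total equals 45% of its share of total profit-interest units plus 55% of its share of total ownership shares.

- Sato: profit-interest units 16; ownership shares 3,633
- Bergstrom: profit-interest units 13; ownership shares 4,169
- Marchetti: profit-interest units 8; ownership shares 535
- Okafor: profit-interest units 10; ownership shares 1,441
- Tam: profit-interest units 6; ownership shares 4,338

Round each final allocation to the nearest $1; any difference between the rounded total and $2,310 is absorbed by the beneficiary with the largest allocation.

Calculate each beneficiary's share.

Sato: $641 · Bergstrom: $630 · Marchetti: $205 · Okafor: $326 · Tam: $508

Totals — profit-interest units 53, ownership shares 14,116.
Blended shares (45% profit-interest units + 55% ownership shares): Sato 0.2774; Bergstrom 0.2728; Marchetti 0.0888; Okafor 0.1411; Tam 0.2200.
Pro-rata amounts: Sato 640.80; Bergstrom 630.20; Marchetti 205.06; Okafor 325.83; Tam 508.12.
At nearest $1: Sato $641; Bergstrom $630; Marchetti $205; Okafor $326; Tam $508. Sum = $2,310.
Sum already equals the total — no adjustment.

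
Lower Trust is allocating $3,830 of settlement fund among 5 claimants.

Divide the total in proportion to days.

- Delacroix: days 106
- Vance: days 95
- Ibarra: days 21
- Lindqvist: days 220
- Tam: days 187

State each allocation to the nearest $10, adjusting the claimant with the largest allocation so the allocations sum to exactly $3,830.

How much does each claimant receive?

Days total: 629.
Pro-rata amounts: Delacroix 106/629 × $3,830 = 645.44; Vance 95/629 × $3,830 = 578.46; Ibarra 21/629 × $3,830 = 127.87; Lindqvist 220/629 × $3,830 = 1,339.59; Tam 187/629 × $3,830 = 1,138.65.
At nearest $10: Delacroix $650; Vance $580; Ibarra $130; Lindqvist $1,340; Tam $1,140. Sum = $3,840.
Difference $3,830 − $3,840 = −$10 applied to largest allocation (Lindqvist): Lindqvist becomes $1,330.

Delacroix: $650 | Vance: $580 | Ibarra: $130 | Lindqvist: $1,330 | Tam: $1,140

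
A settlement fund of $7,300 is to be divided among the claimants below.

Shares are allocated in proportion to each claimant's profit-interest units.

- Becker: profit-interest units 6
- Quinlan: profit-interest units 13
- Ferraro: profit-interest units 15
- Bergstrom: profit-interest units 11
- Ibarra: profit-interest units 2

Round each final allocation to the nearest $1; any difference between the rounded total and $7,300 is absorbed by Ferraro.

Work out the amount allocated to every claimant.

Combined profit-interest units = 47.
Proportional shares: Becker 6/47 × $7,300 = 931.91; Quinlan 13/47 × $7,300 = 2,019.15; Ferraro 15/47 × $7,300 = 2,329.79; Bergstrom 11/47 × $7,300 = 1,708.51; Ibarra 2/47 × $7,300 = 310.64.
Rounded to nearest $1: Becker $932; Quinlan $2,019; Ferraro $2,330; Bergstrom $1,709; Ibarra $311. Sum = $7,301.
Difference $7,300 − $7,301 = −$1 applied to Ferraro: Ferraro becomes $2,329.

Becker: $932; Quinlan: $2,019; Ferraro: $2,329; Bergstrom: $1,709; Ibarra: $311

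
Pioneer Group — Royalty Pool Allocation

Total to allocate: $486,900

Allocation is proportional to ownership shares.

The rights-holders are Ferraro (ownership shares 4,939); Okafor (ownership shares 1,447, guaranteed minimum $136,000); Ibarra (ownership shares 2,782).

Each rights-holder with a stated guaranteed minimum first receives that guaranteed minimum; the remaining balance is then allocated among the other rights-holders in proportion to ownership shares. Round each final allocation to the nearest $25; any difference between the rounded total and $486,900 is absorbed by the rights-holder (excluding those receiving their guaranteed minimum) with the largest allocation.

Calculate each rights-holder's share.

Guaranteed amounts: Okafor $136,000. Residual $350,900.
Residual split over remaining ownership shares 7,721: Ferraro 224,465.11 → $224,475; Ibarra 126,434.89 → $126,425.

Ferraro: $224,475 · Okafor: $136,000 · Ibarra: $126,425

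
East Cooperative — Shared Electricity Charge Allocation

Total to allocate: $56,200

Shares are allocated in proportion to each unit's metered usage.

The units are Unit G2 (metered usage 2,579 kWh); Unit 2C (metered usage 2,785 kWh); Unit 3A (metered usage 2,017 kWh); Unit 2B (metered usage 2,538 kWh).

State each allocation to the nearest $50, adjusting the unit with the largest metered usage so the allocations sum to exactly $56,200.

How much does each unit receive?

Unit G2: $14,600 | Unit 2C: $15,750 | Unit 3A: $11,450 | Unit 2B: $14,400

Total metered usage = 9,919.
Pro-rata amounts: Unit G2 2,579/9,919 × $56,200 = 14,612.34; Unit 2C 2,785/9,919 × $56,200 = 15,779.51; Unit 3A 2,017/9,919 × $56,200 = 11,428.11; Unit 2B 2,538/9,919 × $56,200 = 14,380.04.
At nearest $50: Unit G2 $14,600; Unit 2C $15,800; Unit 3A $11,450; Unit 2B $14,400. Sum = $56,250.
Difference $56,200 − $56,250 = −$50 applied to largest metered usage (Unit 2C): Unit 2C becomes $15,750.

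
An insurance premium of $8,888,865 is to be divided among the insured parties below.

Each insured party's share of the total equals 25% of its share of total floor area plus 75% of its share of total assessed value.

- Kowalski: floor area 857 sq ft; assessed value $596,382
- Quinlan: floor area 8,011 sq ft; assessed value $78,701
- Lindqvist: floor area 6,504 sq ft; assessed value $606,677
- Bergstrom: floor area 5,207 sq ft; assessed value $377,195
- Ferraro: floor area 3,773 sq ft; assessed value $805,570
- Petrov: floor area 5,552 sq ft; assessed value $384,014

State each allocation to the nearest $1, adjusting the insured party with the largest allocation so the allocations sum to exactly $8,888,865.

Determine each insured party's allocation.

Floor area total 29,904; assessed value total 2,848,539.
Composite weights (25% floor area + 75% assessed value): Kowalski 0.1642; Quinlan 0.0877; Lindqvist 0.2141; Bergstrom 0.1428; Ferraro 0.2436; Petrov 0.1475.
Unrounded shares: Kowalski 1,459,442.48; Quinlan 779,500.64; Lindqvist 1,903,174.65; Bergstrom 1,269,718.53; Ferraro 2,165,713.63; Petrov 1,311,315.07.
At nearest $1: Kowalski $1,459,442; Quinlan $779,501; Lindqvist $1,903,175; Bergstrom $1,269,719; Ferraro $2,165,714; Petrov $1,311,315. Sum = $8,888,866.
Difference $8,888,865 − $8,888,866 = −$1 applied to largest allocation (Ferraro): Ferraro becomes $2,165,713.

Kowalski: $1,459,442 | Quinlan: $779,501 | Lindqvist: $1,903,175 | Bergstrom: $1,269,719 | Ferraro: $2,165,713 | Petrov: $1,311,315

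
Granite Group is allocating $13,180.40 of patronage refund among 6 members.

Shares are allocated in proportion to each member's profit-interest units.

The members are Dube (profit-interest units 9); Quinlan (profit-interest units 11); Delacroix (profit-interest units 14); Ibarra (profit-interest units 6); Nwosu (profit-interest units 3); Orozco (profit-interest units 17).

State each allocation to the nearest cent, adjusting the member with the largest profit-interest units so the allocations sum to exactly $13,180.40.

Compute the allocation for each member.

Total profit-interest units = 9 + 11 + 14 + 6 + 3 + 17 = 60.
Proportional shares: Dube 1,977.0600; Quinlan 2,416.4067; Delacroix 3,075.4267; Ibarra 1,318.0400; Nwosu 659.0200; Orozco 3,734.4467.
Rounded to nearest cent: Dube $1,977.06; Quinlan $2,416.41; Delacroix $3,075.43; Ibarra $1,318.04; Nwosu $659.02; Orozco $3,734.45. Sum = $13,180.41.
Difference $13,180.40 − $13,180.41 = −$0.01 applied to largest profit-interest units (Orozco): Orozco becomes $3,734.44.

Dube: $1,977.06; Quinlan: $2,416.41; Delacroix: $3,075.43; Ibarra: $1,318.04; Nwosu: $659.02; Orozco: $3,734.44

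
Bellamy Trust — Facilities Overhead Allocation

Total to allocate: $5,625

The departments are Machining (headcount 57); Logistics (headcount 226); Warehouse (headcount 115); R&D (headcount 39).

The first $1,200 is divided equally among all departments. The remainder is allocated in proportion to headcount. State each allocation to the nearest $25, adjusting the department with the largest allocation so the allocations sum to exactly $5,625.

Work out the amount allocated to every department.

Machining: $875 | Logistics: $2,575 | Warehouse: $1,475 | R&D: $700

First tranche $1,200 split equally: $300 each.
Remainder $4,425 by headcount (total 437): Machining 577.17 → $575; Logistics 2,288.44 → $2,300; Warehouse 1,164.47 → $1,175; R&D 394.91 → $400.
Rounding difference −$25 on remainder applied to Logistics.
Totals: Machining $300 + $575 = $875; Logistics $300 + $2,275 = $2,575; Warehouse $300 + $1,175 = $1,475; R&D $300 + $400 = $700.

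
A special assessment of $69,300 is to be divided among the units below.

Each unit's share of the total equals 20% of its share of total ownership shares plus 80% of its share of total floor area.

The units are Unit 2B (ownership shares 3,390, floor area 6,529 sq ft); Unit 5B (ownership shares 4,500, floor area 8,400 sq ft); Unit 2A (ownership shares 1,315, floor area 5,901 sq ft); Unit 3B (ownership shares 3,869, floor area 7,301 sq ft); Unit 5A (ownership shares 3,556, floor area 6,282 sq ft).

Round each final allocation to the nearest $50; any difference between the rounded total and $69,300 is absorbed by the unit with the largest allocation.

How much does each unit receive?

Unit 2B: $13,350 | Unit 5B: $17,250 | Unit 2A: $10,600 | Unit 3B: $15,000 | Unit 5A: $13,100

Ownership shares total 16,630; floor area total 34,413.
Blended shares (20% ownership shares + 80% floor area): Unit 2B 0.1925; Unit 5B 0.2494; Unit 2A 0.1530; Unit 3B 0.2163; Unit 5A 0.1888.
Pro-rata amounts: Unit 2B 13,343.68; Unit 5B 17,283.01; Unit 2A 10,602.59; Unit 3B 14,986.60; Unit 5A 13,084.11.
After rounding ($50): Unit 2B $13,350; Unit 5B $17,300; Unit 2A $10,600; Unit 3B $15,000; Unit 5A $13,100. Sum = $69,350.
Difference $69,300 − $69,350 = −$50 applied to largest allocation (Unit 5B): Unit 5B becomes $17,250.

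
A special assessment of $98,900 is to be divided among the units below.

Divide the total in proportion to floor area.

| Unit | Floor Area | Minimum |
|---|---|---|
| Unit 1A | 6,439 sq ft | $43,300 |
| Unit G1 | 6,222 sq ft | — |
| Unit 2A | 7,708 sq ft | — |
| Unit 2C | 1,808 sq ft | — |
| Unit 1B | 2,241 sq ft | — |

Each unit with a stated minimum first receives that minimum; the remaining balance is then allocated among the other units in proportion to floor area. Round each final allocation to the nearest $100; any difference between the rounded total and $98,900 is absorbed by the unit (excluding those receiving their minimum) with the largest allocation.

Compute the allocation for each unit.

Unit 1A: $43,300 · Unit G1: $19,200 · Unit 2A: $23,900 · Unit 2C: $5,600 · Unit 1B: $6,900

Minimums first: Unit 1A $43,300. Balance $55,600.
Balance split over remaining floor area 17,979: Unit G1 19,241.52 → $19,200; Unit 2A 23,836.97 → $23,800; Unit 2C 5,591.23 → $5,600; Unit 1B 6,930.29 → $6,900.
Rounding difference +$100 applied to Unit 2A → $23,900.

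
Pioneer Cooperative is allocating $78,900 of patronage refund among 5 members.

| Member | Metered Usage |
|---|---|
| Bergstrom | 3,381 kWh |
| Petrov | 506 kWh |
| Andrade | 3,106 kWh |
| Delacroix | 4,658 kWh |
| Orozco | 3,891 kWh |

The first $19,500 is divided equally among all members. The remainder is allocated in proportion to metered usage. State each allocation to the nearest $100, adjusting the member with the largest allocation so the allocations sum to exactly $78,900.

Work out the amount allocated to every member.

Bergstrom: $16,800 · Petrov: $5,800 · Andrade: $15,800 · Delacroix: $21,700 · Orozco: $18,800

Equal tier: $19,500 ÷ 5 = $3,900 apiece.
Remainder $59,400 by metered usage (total 15,542): Bergstrom 12,921.85 → $12,900; Petrov 1,933.88 → $1,900; Andrade 11,870.83 → $11,900; Delacroix 17,802.42 → $17,800; Orozco 14,871.02 → $14,900.
Totals: Bergstrom $3,900 + $12,900 = $16,800; Petrov $3,900 + $1,900 = $5,800; Andrade $3,900 + $11,900 = $15,800; Delacroix $3,900 + $17,800 = $21,700; Orozco $3,900 + $14,900 = $18,800.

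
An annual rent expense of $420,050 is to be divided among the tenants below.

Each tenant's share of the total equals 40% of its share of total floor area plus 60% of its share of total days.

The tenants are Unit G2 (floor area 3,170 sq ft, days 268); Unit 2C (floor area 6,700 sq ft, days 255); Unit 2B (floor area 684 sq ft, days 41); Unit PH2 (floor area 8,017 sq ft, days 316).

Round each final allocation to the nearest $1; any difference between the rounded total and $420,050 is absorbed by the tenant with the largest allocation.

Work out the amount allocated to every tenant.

Totals — floor area 18,571, days 880.
Composite weights (40% floor area + 60% days): Unit G2 0.2510; Unit 2C 0.3182; Unit 2B 0.0427; Unit PH2 0.3881.
Proportional shares: Unit G2 105,434.97; Unit 2C 133,649.27; Unit 2B 17,930.76; Unit PH2 163,035.00.
At nearest $1: Unit G2 $105,435; Unit 2C $133,649; Unit 2B $17,931; Unit PH2 $163,035. Sum = $420,050.
Rounded total matches; no reconciliation needed.

Unit G2: $105,435 · Unit 2C: $133,649 · Unit 2B: $17,931 · Unit PH2: $163,035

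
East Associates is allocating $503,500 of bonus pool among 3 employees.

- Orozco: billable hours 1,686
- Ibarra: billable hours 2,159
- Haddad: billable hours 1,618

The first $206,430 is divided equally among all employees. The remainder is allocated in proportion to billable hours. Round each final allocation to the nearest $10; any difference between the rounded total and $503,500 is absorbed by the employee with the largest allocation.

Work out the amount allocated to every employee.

First tranche $206,430 split equally: $68,810 each.
Remainder $297,070 by billable hours (total 5,463): Orozco 91,682.23 → $91,680; Ibarra 117,403.28 → $117,400; Haddad 87,984.49 → $87,980.
Rounding difference +$10 on remainder applied to Ibarra.
Totals: Orozco $68,810 + $91,680 = $160,490; Ibarra $68,810 + $117,410 = $186,220; Haddad $68,810 + $87,980 = $156,790.

Orozco: $160,490; Ibarra: $186,220; Haddad: $156,790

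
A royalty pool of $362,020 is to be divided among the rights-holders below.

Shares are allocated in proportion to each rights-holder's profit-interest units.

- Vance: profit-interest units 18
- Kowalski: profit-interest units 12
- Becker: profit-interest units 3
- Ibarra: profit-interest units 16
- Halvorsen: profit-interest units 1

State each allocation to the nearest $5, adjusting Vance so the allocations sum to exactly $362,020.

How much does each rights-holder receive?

Vance: $130,330; Kowalski: $86,885; Becker: $21,720; Ibarra: $115,845; Halvorsen: $7,240

Sum of profit-interest units: 50.
Raw shares: Vance 18/50 × $362,020 = 130,327.20; Kowalski 12/50 × $362,020 = 86,884.80; Becker 3/50 × $362,020 = 21,721.20; Ibarra 16/50 × $362,020 = 115,846.40; Halvorsen 1/50 × $362,020 = 7,240.40.
After rounding ($5): Vance $130,325; Kowalski $86,885; Becker $21,720; Ibarra $115,845; Halvorsen $7,240. Sum = $362,015.
Difference $362,020 − $362,015 = +$5 applied to Vance: Vance becomes $130,330.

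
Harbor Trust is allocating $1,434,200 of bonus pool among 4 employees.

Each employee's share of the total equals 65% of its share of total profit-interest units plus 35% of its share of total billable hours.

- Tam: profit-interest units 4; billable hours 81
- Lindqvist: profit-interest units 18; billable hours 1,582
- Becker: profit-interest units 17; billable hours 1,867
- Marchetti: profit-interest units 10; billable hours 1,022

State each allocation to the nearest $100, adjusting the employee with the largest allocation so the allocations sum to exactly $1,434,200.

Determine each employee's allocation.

Totals — profit-interest units 49, billable hours 4,552.
Blended shares (65% profit-interest units + 35% billable hours): Tam 0.0593; Lindqvist 0.3604; Becker 0.3691; Marchetti 0.2112.
Unrounded shares: Tam 85,032.65; Lindqvist 516,906.26; Becker 529,309.42; Marchetti 302,951.67.
At nearest $100: Tam $85,000; Lindqvist $516,900; Becker $529,300; Marchetti $303,000. Sum = $1,434,200.
Sum already equals the total — no adjustment.

Tam: $85,000 | Lindqvist: $516,900 | Becker: $529,300 | Marchetti: $303,000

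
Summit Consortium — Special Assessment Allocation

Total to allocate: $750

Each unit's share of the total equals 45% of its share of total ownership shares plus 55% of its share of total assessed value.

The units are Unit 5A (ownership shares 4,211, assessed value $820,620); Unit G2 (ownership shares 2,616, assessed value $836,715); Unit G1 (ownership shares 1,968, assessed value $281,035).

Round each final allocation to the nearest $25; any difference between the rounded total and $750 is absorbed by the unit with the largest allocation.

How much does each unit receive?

Unit 5A: $350 · Unit G2: $275 · Unit G1: $125

Ownership shares total 8,795; assessed value total 1,938,370.
Blended shares (45% ownership shares + 55% assessed value): Unit 5A 0.4483; Unit G2 0.3713; Unit G1 0.1804.
Raw shares: Unit 5A 336.23; Unit G2 278.45; Unit G1 135.33.
At nearest $25: Unit 5A $325; Unit G2 $275; Unit G1 $125. Sum = $725.
Difference $750 − $725 = +$25 applied to largest allocation (Unit 5A): Unit 5A becomes $350.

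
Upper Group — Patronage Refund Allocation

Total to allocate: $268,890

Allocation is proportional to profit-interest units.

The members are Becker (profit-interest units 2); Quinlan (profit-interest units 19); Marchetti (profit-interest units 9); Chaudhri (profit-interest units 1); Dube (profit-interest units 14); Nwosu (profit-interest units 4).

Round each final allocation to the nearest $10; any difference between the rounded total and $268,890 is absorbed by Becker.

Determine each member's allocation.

Becker: $10,970; Quinlan: $104,260; Marchetti: $49,390; Chaudhri: $5,490; Dube: $76,830; Nwosu: $21,950

Profit-interest units total: 49.
Raw shares: Becker 2/49 × $268,890 = 10,975.10; Quinlan 19/49 × $268,890 = 104,263.47; Marchetti 9/49 × $268,890 = 49,387.96; Chaudhri 1/49 × $268,890 = 5,487.55; Dube 14/49 × $268,890 = 76,825.71; Nwosu 4/49 × $268,890 = 21,950.20.
After rounding ($10): Becker $10,980; Quinlan $104,260; Marchetti $49,390; Chaudhri $5,490; Dube $76,830; Nwosu $21,950. Sum = $268,900.
Difference $268,890 − $268,900 = −$10 applied to Becker: Becker becomes $10,970.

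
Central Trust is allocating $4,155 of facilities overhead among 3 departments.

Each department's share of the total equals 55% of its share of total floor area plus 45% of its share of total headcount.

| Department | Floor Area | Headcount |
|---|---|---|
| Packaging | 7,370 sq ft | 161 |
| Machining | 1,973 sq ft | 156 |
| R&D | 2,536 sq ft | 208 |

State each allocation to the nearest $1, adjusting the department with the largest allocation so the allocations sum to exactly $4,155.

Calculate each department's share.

Totals — floor area 11,879, headcount 525.
Blended shares (55% floor area + 45% headcount): Packaging 0.4792; Machining 0.2251; R&D 0.2957.
Unrounded shares: Packaging 1,991.21; Machining 935.14; R&D 1,228.65.
Rounded to nearest $1: Packaging $1,991; Machining $935; R&D $1,229. Sum = $4,155.
Sum already equals the total — no adjustment.

Packaging: $1,991; Machining: $935; R&D: $1,229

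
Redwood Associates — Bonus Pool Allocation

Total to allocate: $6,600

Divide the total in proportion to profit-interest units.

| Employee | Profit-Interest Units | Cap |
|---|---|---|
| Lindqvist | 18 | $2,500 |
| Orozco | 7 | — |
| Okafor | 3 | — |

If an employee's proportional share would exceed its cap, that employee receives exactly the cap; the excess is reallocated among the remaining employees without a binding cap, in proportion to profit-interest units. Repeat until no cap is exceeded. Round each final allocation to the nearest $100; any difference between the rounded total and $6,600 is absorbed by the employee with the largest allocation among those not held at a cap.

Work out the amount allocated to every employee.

Combined profit-interest units = 28.
Pro-rata shares before constraints: Lindqvist 4,242.86; Orozco 1,650.00; Okafor 707.14.
Capped: Lindqvist ($2,500); remaining pool $4,100 reallocated over remaining profit-interest units 10.
Shares after redistribution: Orozco 2,870.00 → $2,900; Okafor 1,230.00 → $1,200.

Lindqvist: $2,500 | Orozco: $2,900 | Okafor: $1,200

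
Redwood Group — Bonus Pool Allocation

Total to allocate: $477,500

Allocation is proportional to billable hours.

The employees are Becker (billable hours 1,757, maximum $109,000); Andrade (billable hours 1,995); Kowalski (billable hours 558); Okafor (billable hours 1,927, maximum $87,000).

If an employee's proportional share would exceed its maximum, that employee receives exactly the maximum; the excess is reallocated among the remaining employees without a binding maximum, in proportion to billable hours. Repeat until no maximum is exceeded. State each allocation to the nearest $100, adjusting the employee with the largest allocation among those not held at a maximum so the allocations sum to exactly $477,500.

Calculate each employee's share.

Becker: $109,000 · Andrade: $220,000 · Kowalski: $61,500 · Okafor: $87,000

Billable hours total: 6,237.
Unconstrained shares: Becker 134,514.59; Andrade 152,735.69; Kowalski 42,720.06; Okafor 147,529.66.
Cap binds for Becker ($109,000), Okafor ($87,000); remaining pool $281,500 reallocated over remaining billable hours 2,553.
Redistributed shares: Andrade 219,973.56 → $220,000; Kowalski 61,526.44 → $61,500.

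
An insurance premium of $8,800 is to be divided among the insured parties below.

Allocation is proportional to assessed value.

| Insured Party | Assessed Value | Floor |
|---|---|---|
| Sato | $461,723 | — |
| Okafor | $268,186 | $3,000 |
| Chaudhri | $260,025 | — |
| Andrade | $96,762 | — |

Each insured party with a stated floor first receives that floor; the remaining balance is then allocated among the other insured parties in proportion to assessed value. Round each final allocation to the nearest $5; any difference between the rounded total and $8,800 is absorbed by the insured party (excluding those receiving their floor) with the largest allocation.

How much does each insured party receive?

Fund the minimums — Okafor $3,000. Residual $5,800.
Residual split over remaining assessed value 818,510: Sato 3,271.79 → $3,270; Chaudhri 1,842.55 → $1,845; Andrade 685.66 → $685.

Sato: $3,270; Okafor: $3,000; Chaudhri: $1,845; Andrade: $685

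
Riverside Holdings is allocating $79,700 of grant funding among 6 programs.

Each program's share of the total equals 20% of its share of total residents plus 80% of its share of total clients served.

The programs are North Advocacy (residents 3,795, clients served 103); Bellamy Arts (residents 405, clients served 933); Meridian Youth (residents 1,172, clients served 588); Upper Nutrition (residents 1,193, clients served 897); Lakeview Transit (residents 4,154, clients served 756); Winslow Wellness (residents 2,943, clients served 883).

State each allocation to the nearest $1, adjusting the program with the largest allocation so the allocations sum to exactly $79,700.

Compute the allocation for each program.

Residents total 13,662; clients served total 4,160.
Composite weights (20% residents + 80% clients served): North Advocacy 0.0754; Bellamy Arts 0.1854; Meridian Youth 0.1302; Upper Nutrition 0.1900; Lakeview Transit 0.2062; Winslow Wellness 0.2129.
Proportional shares: North Advocacy 6,006.45; Bellamy Arts 14,772.55; Meridian Youth 10,379.65; Upper Nutrition 15,140.17; Lakeview Transit 16,433.79; Winslow Wellness 16,967.39.
At nearest $1: North Advocacy $6,006; Bellamy Arts $14,773; Meridian Youth $10,380; Upper Nutrition $15,140; Lakeview Transit $16,434; Winslow Wellness $16,967. Sum = $79,700.
No rounding difference to absorb.

North Advocacy: $6,006; Bellamy Arts: $14,773; Meridian Youth: $10,380; Upper Nutrition: $15,140; Lakeview Transit: $16,434; Winslow Wellness: $16,967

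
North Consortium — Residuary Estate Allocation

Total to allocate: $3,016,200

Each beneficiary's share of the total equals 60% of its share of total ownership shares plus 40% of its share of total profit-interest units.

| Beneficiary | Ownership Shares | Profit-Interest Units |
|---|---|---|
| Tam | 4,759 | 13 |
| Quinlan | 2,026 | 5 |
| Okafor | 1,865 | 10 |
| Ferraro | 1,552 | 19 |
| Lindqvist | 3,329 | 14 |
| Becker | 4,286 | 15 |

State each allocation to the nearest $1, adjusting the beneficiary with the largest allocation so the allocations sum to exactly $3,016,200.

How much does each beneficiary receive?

Tam: $689,756 | Quinlan: $285,160 | Okafor: $348,180 | Ferraro: $459,261 | Lindqvist: $560,382 | Becker: $673,461

Totals — ownership shares 17,817, profit-interest units 76.
Combined weights (60% ownership shares + 40% profit-interest units): Tam 0.2287; Quinlan 0.0945; Okafor 0.1154; Ferraro 0.1523; Lindqvist 0.1858; Becker 0.2233.
Raw shares: Tam 689,755.85; Quinlan 285,159.88; Okafor 348,180.37; Ferraro 459,260.76; Lindqvist 560,381.69; Becker 673,461.45.
At nearest $1: Tam $689,756; Quinlan $285,160; Okafor $348,180; Ferraro $459,261; Lindqvist $560,382; Becker $673,461. Sum = $3,016,200.
No rounding difference to absorb.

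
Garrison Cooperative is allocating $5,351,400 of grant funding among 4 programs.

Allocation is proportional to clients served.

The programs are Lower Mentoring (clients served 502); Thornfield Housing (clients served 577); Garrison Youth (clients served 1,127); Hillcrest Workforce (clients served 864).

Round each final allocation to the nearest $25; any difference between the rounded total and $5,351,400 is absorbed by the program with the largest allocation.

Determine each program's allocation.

Lower Mentoring: $875,050 | Thornfield Housing: $1,005,775 | Garrison Youth: $1,964,525 | Hillcrest Workforce: $1,506,050

Clients served total: 3,070.
Raw shares: Lower Mentoring 502/3,070 × $5,351,400 = 875,049.77; Thornfield Housing 577/3,070 × $5,351,400 = 1,005,784.30; Garrison Youth 1,127/3,070 × $5,351,400 = 1,964,504.17; Hillcrest Workforce 864/3,070 × $5,351,400 = 1,506,061.76.
At nearest $25: Lower Mentoring $875,050; Thornfield Housing $1,005,775; Garrison Youth $1,964,500; Hillcrest Workforce $1,506,050. Sum = $5,351,375.
Difference $5,351,400 − $5,351,375 = +$25 applied to largest allocation (Garrison Youth): Garrison Youth becomes $1,964,525.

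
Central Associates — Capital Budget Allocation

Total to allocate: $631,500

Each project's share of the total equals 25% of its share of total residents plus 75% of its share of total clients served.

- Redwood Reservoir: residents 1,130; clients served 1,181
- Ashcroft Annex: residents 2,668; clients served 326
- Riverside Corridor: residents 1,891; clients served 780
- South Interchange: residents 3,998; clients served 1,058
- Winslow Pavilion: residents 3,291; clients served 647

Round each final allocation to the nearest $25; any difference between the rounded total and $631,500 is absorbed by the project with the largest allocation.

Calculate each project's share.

Totals — residents 12,978, clients served 3,992.
Composite weights (25% residents + 75% clients served): Redwood Reservoir 0.2436; Ashcroft Annex 0.1126; Riverside Corridor 0.1830; South Interchange 0.2758; Winslow Pavilion 0.1850.
Proportional shares: Redwood Reservoir 153,864.26; Ashcroft Annex 71,133.53; Riverside Corridor 115,545.63; South Interchange 174,159.80; Winslow Pavilion 116,796.78.
Rounded to nearest $25: Redwood Reservoir $153,875; Ashcroft Annex $71,125; Riverside Corridor $115,550; South Interchange $174,150; Winslow Pavilion $116,800. Sum = $631,500.
Rounded total matches; no reconciliation needed.

Redwood Reservoir: $153,875; Ashcroft Annex: $71,125; Riverside Corridor: $115,550; South Interchange: $174,150; Winslow Pavilion: $116,800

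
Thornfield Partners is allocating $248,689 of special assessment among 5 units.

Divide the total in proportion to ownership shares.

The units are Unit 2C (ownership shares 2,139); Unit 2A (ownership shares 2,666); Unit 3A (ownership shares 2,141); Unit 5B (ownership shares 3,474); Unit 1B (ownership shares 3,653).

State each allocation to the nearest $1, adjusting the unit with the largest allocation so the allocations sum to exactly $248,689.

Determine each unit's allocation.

Unit 2C: $37,799 | Unit 2A: $47,112 | Unit 3A: $37,834 | Unit 5B: $61,390 | Unit 1B: $64,554

Ownership shares total: 14,073.
Proportional shares: Unit 2C 2,139/14,073 × $248,689 = 37,799.03; Unit 2A 2,666/14,073 × $248,689 = 47,111.84; Unit 3A 2,141/14,073 × $248,689 = 37,834.37; Unit 5B 3,474/14,073 × $248,689 = 61,390.29; Unit 1B 3,653/14,073 × $248,689 = 64,553.47.
At nearest $1: Unit 2C $37,799; Unit 2A $47,112; Unit 3A $37,834; Unit 5B $61,390; Unit 1B $64,553. Sum = $248,688.
Difference $248,689 − $248,688 = +$1 applied to largest allocation (Unit 1B): Unit 1B becomes $64,554.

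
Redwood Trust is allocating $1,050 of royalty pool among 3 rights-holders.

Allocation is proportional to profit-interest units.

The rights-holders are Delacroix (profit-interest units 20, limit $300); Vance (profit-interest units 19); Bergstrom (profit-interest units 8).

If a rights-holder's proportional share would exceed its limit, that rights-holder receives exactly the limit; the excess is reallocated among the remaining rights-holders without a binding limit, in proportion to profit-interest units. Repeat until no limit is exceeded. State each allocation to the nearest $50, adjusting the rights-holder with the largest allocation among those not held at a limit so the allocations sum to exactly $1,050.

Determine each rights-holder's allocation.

Delacroix: $300; Vance: $550; Bergstrom: $200

Total profit-interest units = 47.
Proportional shares (ignoring caps): Delacroix 446.81; Vance 424.47; Bergstrom 178.72.
Held at cap: Delacroix ($300); balance $750 reallocated over remaining profit-interest units 27.
Shares after redistribution: Vance 527.78 → $550; Bergstrom 222.22 → $200.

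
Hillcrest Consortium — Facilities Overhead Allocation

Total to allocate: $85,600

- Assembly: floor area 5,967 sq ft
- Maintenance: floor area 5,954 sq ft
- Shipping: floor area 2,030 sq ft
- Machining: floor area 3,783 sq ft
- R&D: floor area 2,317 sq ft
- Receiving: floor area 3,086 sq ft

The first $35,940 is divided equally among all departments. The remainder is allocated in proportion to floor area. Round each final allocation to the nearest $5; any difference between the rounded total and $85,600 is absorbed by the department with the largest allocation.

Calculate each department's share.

Equal tier: $35,940 ÷ 6 = $5,990 apiece.
Remainder $49,660 by floor area (total 23,137): Assembly 12,807.24 → $12,805; Maintenance 12,779.34 → $12,780; Shipping 4,357.08 → $4,355; Machining 8,119.63 → $8,120; R&D 4,973.08 → $4,975; Receiving 6,623.62 → $6,625.
Totals: Assembly $5,990 + $12,805 = $18,795; Maintenance $5,990 + $12,780 = $18,770; Shipping $5,990 + $4,355 = $10,345; Machining $5,990 + $8,120 = $14,110; R&D $5,990 + $4,975 = $10,965; Receiving $5,990 + $6,625 = $12,615.

Assembly: $18,795 | Maintenance: $18,770 | Shipping: $10,345 | Machining: $14,110 | R&D: $10,965 | Receiving: $12,615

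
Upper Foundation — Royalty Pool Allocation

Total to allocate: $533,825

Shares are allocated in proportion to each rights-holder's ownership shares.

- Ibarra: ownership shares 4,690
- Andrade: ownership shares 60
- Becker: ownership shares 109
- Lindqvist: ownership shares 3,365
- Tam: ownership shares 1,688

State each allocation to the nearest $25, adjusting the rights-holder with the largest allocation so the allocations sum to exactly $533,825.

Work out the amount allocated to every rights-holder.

Ibarra: $252,600; Andrade: $3,225; Becker: $5,875; Lindqvist: $181,225; Tam: $90,900

Combined ownership shares = 9,912.
Proportional shares: Ibarra 4,690/9,912 × $533,825 = 252,586.69; Andrade 60/9,912 × $533,825 = 3,231.39; Becker 109/9,912 × $533,825 = 5,870.35; Lindqvist 3,365/9,912 × $533,825 = 181,226.91; Tam 1,688/9,912 × $533,825 = 90,909.67.
After rounding ($25): Ibarra $252,575; Andrade $3,225; Becker $5,875; Lindqvist $181,225; Tam $90,900. Sum = $533,800.
Difference $533,825 − $533,800 = +$25 applied to largest allocation (Ibarra): Ibarra becomes $252,600.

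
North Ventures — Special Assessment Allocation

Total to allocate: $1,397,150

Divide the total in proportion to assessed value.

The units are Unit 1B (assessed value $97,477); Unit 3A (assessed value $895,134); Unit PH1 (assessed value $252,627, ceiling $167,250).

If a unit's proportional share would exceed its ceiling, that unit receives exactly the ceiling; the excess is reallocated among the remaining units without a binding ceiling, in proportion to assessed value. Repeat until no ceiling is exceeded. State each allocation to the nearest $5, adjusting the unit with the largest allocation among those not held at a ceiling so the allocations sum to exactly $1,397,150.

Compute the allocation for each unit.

Unit 1B: $120,780 · Unit 3A: $1,109,120 · Unit PH1: $167,250

Combined assessed value = 1,245,238.
Unconstrained shares: Unit 1B 109,368.64; Unit 3A 1,004,335.29; Unit PH1 283,446.07.
Cap binds for Unit PH1 ($167,250); residual $1,229,900 reallocated over remaining assessed value 992,611.
Shares after redistribution: Unit 1B 120,779.40 → $120,780; Unit 3A 1,109,120.60 → $1,109,120.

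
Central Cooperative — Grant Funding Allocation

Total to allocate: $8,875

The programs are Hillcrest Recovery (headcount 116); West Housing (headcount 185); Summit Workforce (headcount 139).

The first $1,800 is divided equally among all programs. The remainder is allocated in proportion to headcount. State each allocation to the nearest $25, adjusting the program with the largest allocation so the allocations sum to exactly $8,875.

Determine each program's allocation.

Equal tier: $1,800 ÷ 3 = $600 apiece.
Remainder $7,075 by headcount (total 440): Hillcrest Recovery 1,865.23 → $1,875; West Housing 2,974.72 → $2,975; Summit Workforce 2,235.06 → $2,225.
Totals: Hillcrest Recovery $600 + $1,875 = $2,475; West Housing $600 + $2,975 = $3,575; Summit Workforce $600 + $2,225 = $2,825.

Hillcrest Recovery: $2,475; West Housing: $3,575; Summit Workforce: $2,825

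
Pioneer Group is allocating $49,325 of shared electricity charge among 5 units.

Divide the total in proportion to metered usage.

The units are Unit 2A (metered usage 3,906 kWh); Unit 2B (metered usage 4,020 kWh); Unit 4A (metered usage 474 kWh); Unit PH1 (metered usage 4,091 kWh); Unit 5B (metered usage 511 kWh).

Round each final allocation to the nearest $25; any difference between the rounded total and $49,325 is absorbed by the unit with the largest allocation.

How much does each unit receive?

Combined metered usage = 13,002.
Raw shares: Unit 2A 3,906/13,002 × $49,325 = 14,817.99; Unit 2B 4,020/13,002 × $49,325 = 15,250.46; Unit 4A 474/13,002 × $49,325 = 1,798.19; Unit PH1 4,091/13,002 × $49,325 = 15,519.81; Unit 5B 511/13,002 × $49,325 = 1,938.55.
After rounding ($25): Unit 2A $14,825; Unit 2B $15,250; Unit 4A $1,800; Unit PH1 $15,525; Unit 5B $1,950. Sum = $49,350.
Difference $49,325 − $49,350 = −$25 applied to largest allocation (Unit PH1): Unit PH1 becomes $15,500.

Unit 2A: $14,825; Unit 2B: $15,250; Unit 4A: $1,800; Unit PH1: $15,500; Unit 5B: $1,950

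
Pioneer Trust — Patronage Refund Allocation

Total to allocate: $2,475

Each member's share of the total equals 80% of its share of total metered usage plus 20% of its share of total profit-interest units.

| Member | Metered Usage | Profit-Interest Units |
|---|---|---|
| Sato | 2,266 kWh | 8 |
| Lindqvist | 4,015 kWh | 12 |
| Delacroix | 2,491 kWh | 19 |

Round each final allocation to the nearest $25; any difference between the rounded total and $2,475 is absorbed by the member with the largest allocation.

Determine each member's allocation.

Metered usage total 8,772; profit-interest units total 39.
Combined weights (80% metered usage + 20% profit-interest units): Sato 0.2477; Lindqvist 0.4277; Delacroix 0.3246.
Raw shares: Sato 613.02; Lindqvist 1,058.57; Delacroix 803.42.
Rounded to nearest $25: Sato $625; Lindqvist $1,050; Delacroix $800. Sum = $2,475.
Sum already equals the total — no adjustment.

Sato: $625 | Lindqvist: $1,050 | Delacroix: $800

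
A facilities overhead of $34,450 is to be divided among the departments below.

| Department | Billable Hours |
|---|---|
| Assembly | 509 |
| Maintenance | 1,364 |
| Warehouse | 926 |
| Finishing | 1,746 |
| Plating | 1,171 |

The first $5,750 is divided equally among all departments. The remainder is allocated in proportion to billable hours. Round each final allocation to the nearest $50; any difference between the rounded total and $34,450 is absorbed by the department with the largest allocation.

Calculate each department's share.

Assembly: $3,700; Maintenance: $8,000; Warehouse: $5,800; Finishing: $9,900; Plating: $7,050

Equal tier: $5,750 ÷ 5 = $1,150 apiece.
Remainder $28,700 by billable hours (total 5,716): Assembly 2,555.69 → $2,550; Maintenance 6,848.64 → $6,850; Warehouse 4,649.44 → $4,650; Finishing 8,766.66 → $8,750; Plating 5,879.58 → $5,900.
Totals: Assembly $1,150 + $2,550 = $3,700; Maintenance $1,150 + $6,850 = $8,000; Warehouse $1,150 + $4,650 = $5,800; Finishing $1,150 + $8,750 = $9,900; Plating $1,150 + $5,900 = $7,050.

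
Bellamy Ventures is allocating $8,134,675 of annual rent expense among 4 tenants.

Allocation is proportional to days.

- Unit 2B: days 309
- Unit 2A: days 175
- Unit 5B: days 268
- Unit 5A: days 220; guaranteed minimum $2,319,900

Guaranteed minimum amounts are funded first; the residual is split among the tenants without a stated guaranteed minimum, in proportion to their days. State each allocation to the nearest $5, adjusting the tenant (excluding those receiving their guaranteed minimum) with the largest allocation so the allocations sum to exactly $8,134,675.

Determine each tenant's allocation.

Unit 2B: $2,389,320 · Unit 2A: $1,353,170 · Unit 5B: $2,072,285 · Unit 5A: $2,319,900

Fund the minimums — Unit 5A $2,319,900. Residual $5,814,775.
Residual split over remaining days 752: Unit 2B 2,389,315.79 → $2,389,315; Unit 2A 1,353,172.37 → $1,353,170; Unit 5B 2,072,286.84 → $2,072,285.
Rounding difference +$5 applied to Unit 2B → $2,389,320.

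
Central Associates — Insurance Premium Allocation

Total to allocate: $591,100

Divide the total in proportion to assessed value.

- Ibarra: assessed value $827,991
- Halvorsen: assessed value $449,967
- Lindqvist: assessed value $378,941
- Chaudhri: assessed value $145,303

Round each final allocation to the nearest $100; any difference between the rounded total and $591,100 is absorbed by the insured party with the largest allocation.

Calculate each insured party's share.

Combined assessed value = 1,802,202.
Pro-rata amounts: Ibarra 827,991/1,802,202 × $591,100 = 271,570.82; Halvorsen 449,967/1,802,202 × $591,100 = 147,583.62; Lindqvist 378,941/1,802,202 × $591,100 = 124,287.97; Chaudhri 145,303/1,802,202 × $591,100 = 47,657.59.
Rounded to nearest $100: Ibarra $271,600; Halvorsen $147,600; Lindqvist $124,300; Chaudhri $47,700. Sum = $591,200.
Difference $591,100 − $591,200 = −$100 applied to largest allocation (Ibarra): Ibarra becomes $271,500.

Ibarra: $271,500 | Halvorsen: $147,600 | Lindqvist: $124,300 | Chaudhri: $47,700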